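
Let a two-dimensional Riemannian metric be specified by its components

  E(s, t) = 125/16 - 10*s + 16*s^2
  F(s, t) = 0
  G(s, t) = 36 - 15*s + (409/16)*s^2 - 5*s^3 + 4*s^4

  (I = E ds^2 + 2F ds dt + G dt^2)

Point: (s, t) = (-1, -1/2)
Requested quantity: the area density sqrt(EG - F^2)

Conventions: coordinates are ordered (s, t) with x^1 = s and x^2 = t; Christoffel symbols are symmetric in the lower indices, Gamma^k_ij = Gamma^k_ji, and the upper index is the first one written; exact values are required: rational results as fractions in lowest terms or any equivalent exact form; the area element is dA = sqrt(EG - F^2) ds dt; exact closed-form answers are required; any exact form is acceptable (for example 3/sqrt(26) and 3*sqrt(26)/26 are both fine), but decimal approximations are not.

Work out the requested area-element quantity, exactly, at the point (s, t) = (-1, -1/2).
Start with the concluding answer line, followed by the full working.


Answer: sqrt(EG - F^2) = 37*sqrt(541)/16

E = 541/16, F = 0, G = 1369/16; EG - F^2 = 740629/256


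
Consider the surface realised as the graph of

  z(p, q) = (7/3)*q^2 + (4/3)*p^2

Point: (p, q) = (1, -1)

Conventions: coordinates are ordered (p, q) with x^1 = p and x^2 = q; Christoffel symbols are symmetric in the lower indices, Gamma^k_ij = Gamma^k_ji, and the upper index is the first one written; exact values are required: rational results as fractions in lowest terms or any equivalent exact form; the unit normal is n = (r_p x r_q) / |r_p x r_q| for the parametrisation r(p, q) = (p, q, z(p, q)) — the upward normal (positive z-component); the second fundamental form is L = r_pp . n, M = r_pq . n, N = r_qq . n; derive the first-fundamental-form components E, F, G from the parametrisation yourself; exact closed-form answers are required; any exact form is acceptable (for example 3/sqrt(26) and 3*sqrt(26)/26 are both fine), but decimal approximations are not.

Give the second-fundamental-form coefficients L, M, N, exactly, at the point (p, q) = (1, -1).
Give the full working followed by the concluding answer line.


z_p = 8/3, z_q = -14/3, z_pp = 8/3, z_pq = 0, z_qq = 14/3
E = 73/9, F = -112/9, G = 205/9; answer radicand W^2 = 269/9
unnormalised second-form numerators: l = 8/3, m = 0, n = 14/3; L = l/sqrt(269/9), and similarly M = m/sqrt(W^2), N = n/sqrt(W^2)

Answer: L = 8*sqrt(269)/269, M = 0, N = 14*sqrt(269)/269


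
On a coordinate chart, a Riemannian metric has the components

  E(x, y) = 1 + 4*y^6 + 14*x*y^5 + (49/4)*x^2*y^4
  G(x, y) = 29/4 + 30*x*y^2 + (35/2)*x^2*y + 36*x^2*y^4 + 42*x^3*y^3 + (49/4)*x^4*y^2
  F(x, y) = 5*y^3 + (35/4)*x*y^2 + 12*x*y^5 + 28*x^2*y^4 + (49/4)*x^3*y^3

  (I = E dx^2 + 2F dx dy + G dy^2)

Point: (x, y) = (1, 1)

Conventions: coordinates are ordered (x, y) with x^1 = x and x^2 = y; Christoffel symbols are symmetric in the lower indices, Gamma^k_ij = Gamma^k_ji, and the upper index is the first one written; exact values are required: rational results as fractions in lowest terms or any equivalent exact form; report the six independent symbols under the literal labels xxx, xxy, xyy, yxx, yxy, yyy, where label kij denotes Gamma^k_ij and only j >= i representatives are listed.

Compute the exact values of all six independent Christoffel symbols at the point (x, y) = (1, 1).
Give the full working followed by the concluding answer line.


E = 125/4, F = 66, G = 145 at the point
E_x = 77/2, E_y = 143, F_x = 227/2, F_y = 965/4, G_x = 312, G_y = 372
EG - F^2 = 701/4;  g^inv = (4/701) * [[145, -66], [-66, 125/4]]
first-kind symbols [ij,l] = (1/2)(d_i g_jl + d_j g_il - d_l g_ij): [xx,x] = E_x/2 = 77/4, [xx,y] = F_x - E_y/2 = 42, [xy,x] = E_y/2 = 143/2, [xy,y] = G_x/2 = 156, [yy,x] = F_y - G_x/2 = 341/4, [yy,y] = G_y/2 = 186
Gamma^x_ij = (G*[ij,x] - F*[ij,y])/(EG - F^2), Gamma^y_ij = (E*[ij,y] - F*[ij,x])/(EG - F^2)

Answer: Gamma_xxx = 77/701, Gamma_xxy = 286/701, Gamma_xyy = 341/701, Gamma_yxx = 168/701, Gamma_yxy = 624/701, Gamma_yyy = 744/701


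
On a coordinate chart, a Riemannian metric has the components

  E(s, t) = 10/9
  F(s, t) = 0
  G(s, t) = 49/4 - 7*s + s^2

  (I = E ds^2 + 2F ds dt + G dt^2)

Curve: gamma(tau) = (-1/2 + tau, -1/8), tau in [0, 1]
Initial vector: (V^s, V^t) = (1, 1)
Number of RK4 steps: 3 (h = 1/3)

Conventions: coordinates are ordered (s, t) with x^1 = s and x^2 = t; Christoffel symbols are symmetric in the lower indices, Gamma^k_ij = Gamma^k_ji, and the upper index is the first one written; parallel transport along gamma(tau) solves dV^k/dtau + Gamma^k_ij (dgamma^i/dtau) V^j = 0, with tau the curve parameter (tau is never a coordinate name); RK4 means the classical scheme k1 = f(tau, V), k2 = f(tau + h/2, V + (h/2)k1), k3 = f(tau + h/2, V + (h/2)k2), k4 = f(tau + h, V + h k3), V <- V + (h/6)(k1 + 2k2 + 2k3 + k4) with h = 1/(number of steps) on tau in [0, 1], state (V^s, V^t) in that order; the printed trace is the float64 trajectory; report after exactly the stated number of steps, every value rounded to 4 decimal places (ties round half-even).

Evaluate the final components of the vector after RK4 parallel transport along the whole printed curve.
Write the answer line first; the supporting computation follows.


Answer: V^s = 1.0000, V^t = 1.3333

gamma'(tau) = (1, 0); f(tau, V)^k = -Gamma^k_ij(gamma(tau)) gamma'^i(tau) V^j; h = 1/3; intermediate values shown to 6 dp
curve data and Christoffel symbols at the stage parameters:
  tau = 0.000000: gamma = (-0.500000, -0.125000), gamma' = (1.000000, 0.000000); Gamma_sss = 0.000000, Gamma_sst = 0.000000, Gamma_stt = 3.600000, Gamma_tss = 0.000000, Gamma_tst = -0.250000, Gamma_ttt = 0.000000
  tau = 0.166667: gamma = (-0.333333, -0.125000), gamma' = (1.000000, 0.000000); Gamma_sss = 0.000000, Gamma_sst = 0.000000, Gamma_stt = 3.450000, Gamma_tss = 0.000000, Gamma_tst = -0.260870, Gamma_ttt = 0.000000
  tau = 0.333333: gamma = (-0.166667, -0.125000), gamma' = (1.000000, 0.000000); Gamma_sss = 0.000000, Gamma_sst = 0.000000, Gamma_stt = 3.300000, Gamma_tss = 0.000000, Gamma_tst = -0.272727, Gamma_ttt = 0.000000
  tau = 0.500000: gamma = (0.000000, -0.125000), gamma' = (1.000000, 0.000000); Gamma_sss = 0.000000, Gamma_sst = 0.000000, Gamma_stt = 3.150000, Gamma_tss = 0.000000, Gamma_tst = -0.285714, Gamma_ttt = 0.000000
  tau = 0.666667: gamma = (0.166667, -0.125000), gamma' = (1.000000, 0.000000); Gamma_sss = 0.000000, Gamma_sst = 0.000000, Gamma_stt = 3.000000, Gamma_tss = 0.000000, Gamma_tst = -0.300000, Gamma_ttt = 0.000000
  tau = 0.833333: gamma = (0.333333, -0.125000), gamma' = (1.000000, 0.000000); Gamma_sss = 0.000000, Gamma_sst = 0.000000, Gamma_stt = 2.850000, Gamma_tss = 0.000000, Gamma_tst = -0.315789, Gamma_ttt = 0.000000
  tau = 1.000000: gamma = (0.500000, -0.125000), gamma' = (1.000000, 0.000000); Gamma_sss = 0.000000, Gamma_sst = 0.000000, Gamma_stt = 2.700000, Gamma_tss = 0.000000, Gamma_tst = -0.333333, Gamma_ttt = 0.000000
step 0: V^s = 1.0000, V^t = 1.0000
step 1: k1 = (0.000000, 0.250000), k2 = (0.000000, 0.271739), k3 = (0.000000, 0.272684), k4 = (0.000000, 0.297517); V <- V + (h/6)(k1 + 2k2 + 2k3 + k4): V^s = 1.0000, V^t = 1.0909
step 2: k1 = (0.000000, 0.297521), k2 = (0.000000, 0.325856), k3 = (0.000000, 0.327205), k4 = (0.000000, 0.359993); V <- V + (h/6)(k1 + 2k2 + 2k3 + k4): V^s = 1.0000, V^t = 1.2000
step 3: k1 = (0.000000, 0.360000), k2 = (0.000000, 0.397895), k3 = (0.000000, 0.399889), k4 = (0.000000, 0.444432); V <- V + (h/6)(k1 + 2k2 + 2k3 + k4): V^s = 1.0000, V^t = 1.3333


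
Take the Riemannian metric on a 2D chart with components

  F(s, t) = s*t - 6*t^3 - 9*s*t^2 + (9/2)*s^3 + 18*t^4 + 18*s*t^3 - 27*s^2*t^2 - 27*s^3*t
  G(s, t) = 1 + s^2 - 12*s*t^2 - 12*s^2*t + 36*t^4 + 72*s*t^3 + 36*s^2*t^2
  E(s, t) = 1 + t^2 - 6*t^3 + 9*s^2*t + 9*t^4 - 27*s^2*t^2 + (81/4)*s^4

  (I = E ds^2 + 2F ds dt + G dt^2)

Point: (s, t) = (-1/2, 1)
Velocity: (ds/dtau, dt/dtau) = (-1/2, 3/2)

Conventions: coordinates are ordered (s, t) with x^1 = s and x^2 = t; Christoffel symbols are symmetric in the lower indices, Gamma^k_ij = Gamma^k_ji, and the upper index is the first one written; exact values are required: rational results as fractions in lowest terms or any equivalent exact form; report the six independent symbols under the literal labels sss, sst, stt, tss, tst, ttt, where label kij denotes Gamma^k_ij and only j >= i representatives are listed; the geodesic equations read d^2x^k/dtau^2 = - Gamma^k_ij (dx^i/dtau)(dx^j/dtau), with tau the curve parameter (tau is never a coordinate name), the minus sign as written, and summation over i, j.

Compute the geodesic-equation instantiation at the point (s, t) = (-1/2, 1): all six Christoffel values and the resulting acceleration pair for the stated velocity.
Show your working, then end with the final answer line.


E = 113/64, F = 49/16, G = 53/4 at the point
E_s = 63/8, E_t = 35/4, F_s = 161/8, F_t = 203/8, G_s = 35, G_t = 63
EG - F^2 = 897/64;  g^inv = (64/897) * [[53/4, -49/16], [-49/16, 113/64]]
first-kind symbols [ij,l] = (1/2)(d_i g_jl + d_j g_il - d_l g_ij): [ss,s] = E_s/2 = 63/16, [ss,t] = F_s - E_t/2 = 63/4, [st,s] = E_t/2 = 35/8, [st,t] = G_s/2 = 35/2, [tt,s] = F_t - G_s/2 = 63/8, [tt,t] = G_t/2 = 63/2
Gamma^s_ij = (G*[ij,s] - F*[ij,t])/(EG - F^2), Gamma^t_ij = (E*[ij,t] - F*[ij,s])/(EG - F^2)
Gamma_sss = 84/299, Gamma_sst = 280/897, Gamma_stt = 168/299, Gamma_tss = 336/299, Gamma_tst = 1120/897, Gamma_ttt = 672/299
d^2s/dtau^2 = -(Gamma_sss*(-1/2)^2 + 2*Gamma_sst*(-1/2)*(3/2) + Gamma_stt*(3/2)^2) = -259/299
d^2t/dtau^2 = -(Gamma_tss*(-1/2)^2 + 2*Gamma_tst*(-1/2)*(3/2) + Gamma_ttt*(3/2)^2) = -1036/299

Answer: Gamma_sss = 84/299, Gamma_sst = 280/897, Gamma_stt = 168/299, Gamma_tss = 336/299, Gamma_tst = 1120/897, Gamma_ttt = 672/299; accelerations (d^2s/dtau^2, d^2t/dtau^2) = (-259/299, -1036/299)


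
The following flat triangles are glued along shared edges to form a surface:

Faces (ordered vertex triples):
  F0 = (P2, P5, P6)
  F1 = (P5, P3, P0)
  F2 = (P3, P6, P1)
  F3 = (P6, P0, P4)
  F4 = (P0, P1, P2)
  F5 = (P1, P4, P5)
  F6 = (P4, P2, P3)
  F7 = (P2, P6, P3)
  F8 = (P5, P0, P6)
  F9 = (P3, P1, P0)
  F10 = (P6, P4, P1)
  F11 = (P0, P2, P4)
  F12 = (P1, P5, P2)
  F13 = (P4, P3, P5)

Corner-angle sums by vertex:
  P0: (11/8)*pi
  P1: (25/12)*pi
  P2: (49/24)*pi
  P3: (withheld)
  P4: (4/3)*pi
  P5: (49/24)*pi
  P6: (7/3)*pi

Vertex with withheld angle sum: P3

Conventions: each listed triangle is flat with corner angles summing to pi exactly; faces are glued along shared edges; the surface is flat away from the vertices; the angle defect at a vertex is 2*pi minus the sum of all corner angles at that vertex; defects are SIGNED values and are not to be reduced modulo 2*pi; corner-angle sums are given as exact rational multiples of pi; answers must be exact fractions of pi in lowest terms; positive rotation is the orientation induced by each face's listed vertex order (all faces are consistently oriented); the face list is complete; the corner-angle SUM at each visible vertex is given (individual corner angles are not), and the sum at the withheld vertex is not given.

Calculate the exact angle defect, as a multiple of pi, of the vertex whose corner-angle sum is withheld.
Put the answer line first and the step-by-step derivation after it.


Answer: defect(P3) = (-19/24)*pi

V = 7, E = 21, F = 14; chi = V - E + F = 0
Gauss-Bonnet: total defect = 2*pi*chi = 0; visible defects sum to (19/24)*pi


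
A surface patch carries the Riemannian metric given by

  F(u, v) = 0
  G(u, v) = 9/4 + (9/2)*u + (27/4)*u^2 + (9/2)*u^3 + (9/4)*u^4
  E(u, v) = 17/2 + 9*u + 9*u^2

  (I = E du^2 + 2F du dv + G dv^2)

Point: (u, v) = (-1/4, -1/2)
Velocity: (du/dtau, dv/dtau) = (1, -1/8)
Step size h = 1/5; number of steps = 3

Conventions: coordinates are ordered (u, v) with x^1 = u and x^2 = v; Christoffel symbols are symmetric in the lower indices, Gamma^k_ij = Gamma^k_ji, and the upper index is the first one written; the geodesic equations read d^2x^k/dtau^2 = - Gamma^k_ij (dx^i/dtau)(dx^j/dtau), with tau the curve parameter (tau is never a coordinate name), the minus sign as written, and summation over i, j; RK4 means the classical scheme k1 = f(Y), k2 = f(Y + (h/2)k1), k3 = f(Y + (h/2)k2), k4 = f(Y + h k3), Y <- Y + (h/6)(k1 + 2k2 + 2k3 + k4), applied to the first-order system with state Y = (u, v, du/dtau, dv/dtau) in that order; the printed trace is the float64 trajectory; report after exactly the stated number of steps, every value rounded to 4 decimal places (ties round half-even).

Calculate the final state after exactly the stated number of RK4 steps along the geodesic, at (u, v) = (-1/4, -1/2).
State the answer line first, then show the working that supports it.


Answer: u = 0.2787, v = -0.5480, du/dtau = 0.7636, dv/dtau = -0.0449

f(Y) = (du/dtau, dv/dtau, -Gamma^u_ij Y'^i Y'^j, -Gamma^v_ij Y'^i Y'^j) with the Gammas evaluated at the stage position; h = 0.200000; intermediate values shown to 6 dp
step 0: u = -0.2500, v = -0.5000, du/dtau = 1.0000, dv/dtau = -0.1250
step 1:
  k1: at (u, v) = (-0.250000, -0.500000), (du/dtau, dv/dtau) = (1.000000, -0.125000); Gamma_uuu = 0.330275, Gamma_uuv = 0.000000, Gamma_uvv = -0.134174, Gamma_vuu = 0.000000, Gamma_vuv = 0.615385, Gamma_vvv = 0.000000; k1 = (1.000000, -0.125000, -0.328179, 0.153846)
  k2: at (u, v) = (-0.150000, -0.512500), (du/dtau, dv/dtau) = (0.967182, -0.109615); Gamma_uuu = 0.428426, Gamma_uuv = 0.000000, Gamma_uvv = -0.186901, Gamma_vuu = 0.000000, Gamma_vuv = 0.802292, Gamma_vvv = 0.000000; k2 = (0.967182, -0.109615, -0.398521, 0.170115)
  k3: at (u, v) = (-0.153282, -0.510962), (du/dtau, dv/dtau) = (0.960148, -0.107989); Gamma_uuu = 0.425600, Gamma_uuv = 0.000000, Gamma_uvv = -0.185181, Gamma_vuu = 0.000000, Gamma_vuv = 0.796858, Gamma_vvv = 0.000000; k3 = (0.960148, -0.107989, -0.390194, 0.165244)
  k4: at (u, v) = (-0.057970, -0.521598), (du/dtau, dv/dtau) = (0.921961, -0.091951); Gamma_uuu = 0.496755, Gamma_uuv = 0.000000, Gamma_uvv = -0.234814, Gamma_vuu = 0.000000, Gamma_vuv = 0.935126, Gamma_vvv = 0.000000; k4 = (0.921961, -0.091951, -0.420262, 0.158551)
  Y <- Y + (h/6)(k1 + 2k2 + 2k3 + k4): u = -0.0574, v = -0.5217, du/dtau = 0.9225, dv/dtau = -0.0922
step 2:
  k1: at (u, v) = (-0.057446, -0.521739), (du/dtau, dv/dtau) = (0.922471, -0.092229); Gamma_uuu = 0.497085, Gamma_uuv = 0.000000, Gamma_uvv = -0.235085, Gamma_vuu = 0.000000, Gamma_vuv = 0.935777, Gamma_vvv = 0.000000; k1 = (0.922471, -0.092229, -0.420996, 0.159230)
  k2: at (u, v) = (0.034801, -0.530962), (du/dtau, dv/dtau) = (0.880371, -0.076306); Gamma_uuu = 0.545461, Gamma_uuv = 0.000000, Gamma_uvv = -0.282552, Gamma_vuu = 0.000000, Gamma_vuv = 1.032422, Gamma_vvv = 0.000000; k2 = (0.880371, -0.076306, -0.421117, 0.138712)
  k3: at (u, v) = (0.030591, -0.529369), (du/dtau, dv/dtau) = (0.880359, -0.078358); Gamma_uuu = 0.543654, Gamma_uuv = 0.000000, Gamma_uvv = -0.280397, Gamma_vuu = 0.000000, Gamma_vuv = 1.028749, Gamma_vvv = 0.000000; k3 = (0.880359, -0.078358, -0.419628, 0.141933)
  k4: at (u, v) = (0.118626, -0.537410), (du/dtau, dv/dtau) = (0.838545, -0.063843); Gamma_uuu = 0.574321, Gamma_uuv = 0.000000, Gamma_uvv = -0.325266, Gamma_vuu = 0.000000, Gamma_vuv = 1.092305, Gamma_vvv = 0.000000; k4 = (0.838545, -0.063843, -0.402513, 0.116953)
  Y <- Y + (h/6)(k1 + 2k2 + 2k3 + k4): u = 0.1186, v = -0.5373, du/dtau = 0.8390, dv/dtau = -0.0643
step 3:
  k1: at (u, v) = (0.118637, -0.537252), (du/dtau, dv/dtau) = (0.838971, -0.064314); Gamma_uuu = 0.574324, Gamma_uuv = 0.000000, Gamma_uvv = -0.325272, Gamma_vuu = 0.000000, Gamma_vuv = 1.092311, Gamma_vvv = 0.000000; k1 = (0.838971, -0.064314, -0.402906, 0.117876)
  k2: at (u, v) = (0.202534, -0.543683), (du/dtau, dv/dtau) = (0.798680, -0.052526); Gamma_uuu = 0.591359, Gamma_uuv = 0.000000, Gamma_uvv = -0.367694, Gamma_vuu = 0.000000, Gamma_vuv = 1.129881, Gamma_vvv = 0.000000; k2 = (0.798680, -0.052526, -0.376208, 0.094800)
  k3: at (u, v) = (0.198505, -0.542505), (du/dtau, dv/dtau) = (0.801350, -0.054834); Gamma_uuu = 0.590775, Gamma_uuv = 0.000000, Gamma_uvv = -0.365663, Gamma_vuu = 0.000000, Gamma_vuv = 1.128524, Gamma_vvv = 0.000000; k3 = (0.801350, -0.054834, -0.378274, 0.099177)
  k4: at (u, v) = (0.278907, -0.548219), (du/dtau, dv/dtau) = (0.763316, -0.044478); Gamma_uuu = 0.598634, Gamma_uuv = 0.000000, Gamma_uvv = -0.406082, Gamma_vuu = 0.000000, Gamma_vuv = 1.148241, Gamma_vvv = 0.000000; k4 = (0.763316, -0.044478, -0.347992, 0.077968)
  Y <- Y + (h/6)(k1 + 2k2 + 2k3 + k4): u = 0.2787, v = -0.5480, du/dtau = 0.7636, dv/dtau = -0.0449


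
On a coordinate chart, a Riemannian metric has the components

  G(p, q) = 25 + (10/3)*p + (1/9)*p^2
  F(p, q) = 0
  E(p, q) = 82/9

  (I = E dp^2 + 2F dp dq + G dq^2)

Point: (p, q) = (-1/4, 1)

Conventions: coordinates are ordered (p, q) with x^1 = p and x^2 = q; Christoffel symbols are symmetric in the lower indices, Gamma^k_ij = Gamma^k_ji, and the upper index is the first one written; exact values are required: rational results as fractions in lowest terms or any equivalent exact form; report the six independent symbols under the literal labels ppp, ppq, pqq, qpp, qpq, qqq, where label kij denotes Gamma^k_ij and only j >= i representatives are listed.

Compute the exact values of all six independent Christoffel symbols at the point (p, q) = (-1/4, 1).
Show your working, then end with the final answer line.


E = 82/9, F = 0, G = 3481/144 at the point
E_p = 0, E_q = 0, F_p = 0, F_q = 0, G_p = 59/18, G_q = 0
EG - F^2 = 142721/648;  g^inv = (648/142721) * [[3481/144, 0], [0, 82/9]]
first-kind symbols [ij,l] = (1/2)(d_i g_jl + d_j g_il - d_l g_ij): [pp,p] = E_p/2 = 0, [pp,q] = F_p - E_q/2 = 0, [pq,p] = E_q/2 = 0, [pq,q] = G_p/2 = 59/36, [qq,p] = F_q - G_p/2 = -59/36, [qq,q] = G_q/2 = 0
Gamma^p_ij = (G*[ij,p] - F*[ij,q])/(EG - F^2), Gamma^q_ij = (E*[ij,q] - F*[ij,p])/(EG - F^2)

Answer: Gamma_ppp = 0, Gamma_ppq = 0, Gamma_pqq = -59/328, Gamma_qpp = 0, Gamma_qpq = 4/59, Gamma_qqq = 0


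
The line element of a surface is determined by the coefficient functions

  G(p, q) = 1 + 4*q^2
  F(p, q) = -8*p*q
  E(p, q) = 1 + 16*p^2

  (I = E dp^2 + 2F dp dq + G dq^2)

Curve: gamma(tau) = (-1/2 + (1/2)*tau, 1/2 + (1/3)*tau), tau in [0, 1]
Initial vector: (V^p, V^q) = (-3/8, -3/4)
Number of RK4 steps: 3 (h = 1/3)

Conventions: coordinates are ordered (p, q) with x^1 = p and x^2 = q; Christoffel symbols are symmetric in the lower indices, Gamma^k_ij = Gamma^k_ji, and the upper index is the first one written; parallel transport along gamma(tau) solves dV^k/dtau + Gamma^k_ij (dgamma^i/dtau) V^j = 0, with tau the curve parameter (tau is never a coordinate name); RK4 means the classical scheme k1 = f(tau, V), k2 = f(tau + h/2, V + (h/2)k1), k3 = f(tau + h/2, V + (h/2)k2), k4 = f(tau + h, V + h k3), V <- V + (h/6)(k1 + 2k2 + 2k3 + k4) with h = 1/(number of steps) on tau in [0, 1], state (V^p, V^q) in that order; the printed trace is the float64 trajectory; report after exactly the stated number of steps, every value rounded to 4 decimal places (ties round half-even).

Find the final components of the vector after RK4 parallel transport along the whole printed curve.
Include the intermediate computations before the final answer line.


gamma'(tau) = (1/2, 1/3); f(tau, V)^k = -Gamma^k_ij(gamma(tau)) gamma'^i(tau) V^j; h = 1/3; intermediate values shown to 6 dp
curve data and Christoffel symbols at the stage parameters:
  tau = 0.000000: gamma = (-0.500000, 0.500000), gamma' = (0.500000, 0.333333); Gamma_ppp = -1.333333, Gamma_ppq = 0.000000, Gamma_pqq = 0.666667, Gamma_qpp = -0.666667, Gamma_qpq = 0.000000, Gamma_qqq = 0.333333
  tau = 0.166667: gamma = (-0.416667, 0.555556), gamma' = (0.500000, 0.333333); Gamma_ppp = -1.330049, Gamma_ppq = 0.000000, Gamma_pqq = 0.665025, Gamma_qpp = -0.886700, Gamma_qpq = 0.000000, Gamma_qqq = 0.443350
  tau = 0.333333: gamma = (-0.333333, 0.611111), gamma' = (0.500000, 0.333333); Gamma_ppp = -1.248555, Gamma_ppq = 0.000000, Gamma_pqq = 0.624277, Gamma_qpp = -1.144509, Gamma_qpq = 0.000000, Gamma_qqq = 0.572254
  tau = 0.500000: gamma = (-0.250000, 0.666667), gamma' = (0.500000, 0.333333); Gamma_ppp = -1.058824, Gamma_ppq = 0.000000, Gamma_pqq = 0.529412, Gamma_qpp = -1.411765, Gamma_qpq = 0.000000, Gamma_qqq = 0.705882
  tau = 0.666667: gamma = (-0.166667, 0.722222), gamma' = (0.500000, 0.333333); Gamma_ppp = -0.755245, Gamma_ppq = 0.000000, Gamma_pqq = 0.377622, Gamma_qpp = -1.636364, Gamma_qpq = 0.000000, Gamma_qqq = 0.818182
  tau = 0.833333: gamma = (-0.083333, 0.777778), gamma' = (0.500000, 0.333333); Gamma_ppp = -0.377622, Gamma_ppq = 0.000000, Gamma_pqq = 0.188811, Gamma_qpp = -1.762238, Gamma_qpq = 0.000000, Gamma_qqq = 0.881119
  tau = 1.000000: gamma = (0.000000, 0.833333), gamma' = (0.500000, 0.333333); Gamma_ppp = 0.000000, Gamma_ppq = 0.000000, Gamma_pqq = 0.000000, Gamma_qpp = -1.764706, Gamma_qpq = 0.000000, Gamma_qqq = 0.882353
step 0: V^p = -0.3750, V^q = -0.7500
step 1: k1 = (-0.083333, -0.041667), k2 = (-0.090825, -0.060550), k3 = (-0.090958, -0.060639), k4 = (-0.092756, -0.085026); V <- V + (h/6)(k1 + 2k2 + 2k3 + k4): V^p = -0.4050, V^q = -0.7705
step 2: k1 = (-0.092484, -0.084777), k2 = (-0.084097, -0.112130), k3 = (-0.082553, -0.110070), k4 = (-0.061716, -0.133719); V <- V + (h/6)(k1 + 2k2 + 2k3 + k4): V^p = -0.4321, V^q = -0.8073
step 3: k1 = (-0.061535, -0.133326), k2 = (-0.031305, -0.146092), k3 = (-0.030220, -0.141028), k4 = (0.000000, -0.138845); V <- V + (h/6)(k1 + 2k2 + 2k3 + k4): V^p = -0.4423, V^q = -0.8544

Answer: V^p = -0.4423, V^q = -0.8544


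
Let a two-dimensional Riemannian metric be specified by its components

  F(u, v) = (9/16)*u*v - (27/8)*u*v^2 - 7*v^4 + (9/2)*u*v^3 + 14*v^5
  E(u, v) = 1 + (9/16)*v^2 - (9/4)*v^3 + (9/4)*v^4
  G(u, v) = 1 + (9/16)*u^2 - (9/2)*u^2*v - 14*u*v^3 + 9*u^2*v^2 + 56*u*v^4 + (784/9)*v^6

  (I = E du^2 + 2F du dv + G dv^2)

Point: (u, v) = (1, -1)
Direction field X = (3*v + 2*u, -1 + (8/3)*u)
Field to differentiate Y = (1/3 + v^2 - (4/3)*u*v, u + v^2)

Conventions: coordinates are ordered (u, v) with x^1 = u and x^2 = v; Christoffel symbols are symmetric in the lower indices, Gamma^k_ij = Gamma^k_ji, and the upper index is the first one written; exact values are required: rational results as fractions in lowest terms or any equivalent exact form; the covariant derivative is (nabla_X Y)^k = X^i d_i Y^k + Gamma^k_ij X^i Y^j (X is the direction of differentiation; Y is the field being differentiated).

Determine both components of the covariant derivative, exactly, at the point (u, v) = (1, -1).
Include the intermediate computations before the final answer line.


E = 97/16, F = -471/16, G = 24793/144 at the point
E_u = 0, E_v = -135/8, F_u = -135/16, F_v = 1901/16, G_u = 785/8, G_v = -4867/6
EG - F^2 = 12761/72;  g^inv = (72/12761) * [[24793/144, 471/16], [471/16, 97/16]]
first-kind symbols [ij,l] = (1/2)(d_i g_jl + d_j g_il - d_l g_ij): [uu,u] = E_u/2 = 0, [uu,v] = F_u - E_v/2 = 0, [uv,u] = E_v/2 = -135/16, [uv,v] = G_u/2 = 785/16, [vv,u] = F_v - G_u/2 = 279/4, [vv,v] = G_v/2 = -4867/12
Gamma^u_ij = (G*[ij,u] - F*[ij,v])/(EG - F^2), Gamma^v_ij = (E*[ij,v] - F*[ij,u])/(EG - F^2)
Gamma_uuu = 0, Gamma_uuv = -1215/25522, Gamma_uvv = 5022/12761, Gamma_vuu = 0, Gamma_vuv = 7065/25522, Gamma_vvv = -29202/12761
X = (-1, 5/3), Y = (8/3, 2) at the point

Answer: (nabla_X Y)^u = -653887/114849, (nabla_X Y)^v = -432008/38283


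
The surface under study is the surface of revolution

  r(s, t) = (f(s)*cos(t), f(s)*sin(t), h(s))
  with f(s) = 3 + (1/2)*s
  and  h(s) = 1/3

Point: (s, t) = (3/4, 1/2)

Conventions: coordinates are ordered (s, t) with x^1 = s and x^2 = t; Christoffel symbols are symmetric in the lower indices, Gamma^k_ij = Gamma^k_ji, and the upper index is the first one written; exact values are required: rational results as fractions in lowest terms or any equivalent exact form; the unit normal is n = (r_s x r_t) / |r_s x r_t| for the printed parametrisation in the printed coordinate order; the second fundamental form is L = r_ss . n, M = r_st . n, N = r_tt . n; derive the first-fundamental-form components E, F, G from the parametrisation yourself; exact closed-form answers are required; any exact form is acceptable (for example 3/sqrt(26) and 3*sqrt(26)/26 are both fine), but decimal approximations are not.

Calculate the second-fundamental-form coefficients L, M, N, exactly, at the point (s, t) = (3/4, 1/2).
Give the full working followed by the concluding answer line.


f = 27/8, f' = 1/2, f'' = 0, h' = 0, h'' = 0
E = 1/4, F = 0, G = 729/64; answer radicand W^2 = 1/4
unnormalised second-form numerators: l = 0, m = 0, n = 0; L = l/sqrt(1/4), and similarly M = m/sqrt(W^2), N = n/sqrt(W^2)

Answer: L = 0, M = 0, N = 0


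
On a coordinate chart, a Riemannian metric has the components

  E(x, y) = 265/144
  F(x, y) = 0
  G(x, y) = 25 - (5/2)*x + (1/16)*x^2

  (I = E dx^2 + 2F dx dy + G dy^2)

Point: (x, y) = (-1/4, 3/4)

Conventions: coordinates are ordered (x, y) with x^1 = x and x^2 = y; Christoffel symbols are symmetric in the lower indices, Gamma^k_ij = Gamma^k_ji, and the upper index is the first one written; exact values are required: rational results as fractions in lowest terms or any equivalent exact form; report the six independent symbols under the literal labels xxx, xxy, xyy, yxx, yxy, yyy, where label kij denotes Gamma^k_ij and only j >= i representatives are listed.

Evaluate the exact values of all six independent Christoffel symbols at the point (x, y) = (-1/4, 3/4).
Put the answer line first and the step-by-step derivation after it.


Answer: Gamma_xxx = 0, Gamma_xxy = 0, Gamma_xyy = 729/1060, Gamma_yxx = 0, Gamma_yxy = -4/81, Gamma_yyy = 0

E = 265/144, F = 0, G = 6561/256 at the point
E_x = 0, E_y = 0, F_x = 0, F_y = 0, G_x = -81/32, G_y = 0
EG - F^2 = 193185/4096;  g^inv = (4096/193185) * [[6561/256, 0], [0, 265/144]]
first-kind symbols [ij,l] = (1/2)(d_i g_jl + d_j g_il - d_l g_ij): [xx,x] = E_x/2 = 0, [xx,y] = F_x - E_y/2 = 0, [xy,x] = E_y/2 = 0, [xy,y] = G_x/2 = -81/64, [yy,x] = F_y - G_x/2 = 81/64, [yy,y] = G_y/2 = 0
Gamma^x_ij = (G*[ij,x] - F*[ij,y])/(EG - F^2), Gamma^y_ij = (E*[ij,y] - F*[ij,x])/(EG - F^2)


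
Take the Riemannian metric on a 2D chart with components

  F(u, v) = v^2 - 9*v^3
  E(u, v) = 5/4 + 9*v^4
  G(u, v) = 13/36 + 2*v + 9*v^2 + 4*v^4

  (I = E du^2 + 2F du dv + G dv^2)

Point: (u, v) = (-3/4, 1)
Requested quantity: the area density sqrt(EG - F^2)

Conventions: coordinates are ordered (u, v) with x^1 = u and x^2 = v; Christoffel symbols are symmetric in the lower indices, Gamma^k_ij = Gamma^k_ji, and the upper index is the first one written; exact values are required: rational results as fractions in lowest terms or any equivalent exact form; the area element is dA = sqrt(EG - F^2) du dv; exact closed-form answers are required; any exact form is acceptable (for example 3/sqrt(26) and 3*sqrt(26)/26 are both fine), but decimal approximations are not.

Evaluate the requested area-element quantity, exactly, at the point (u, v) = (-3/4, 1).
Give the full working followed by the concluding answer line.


E = 41/4, F = -8, G = 553/36; EG - F^2 = 13457/144

Answer: sqrt(EG - F^2) = sqrt(13457)/12


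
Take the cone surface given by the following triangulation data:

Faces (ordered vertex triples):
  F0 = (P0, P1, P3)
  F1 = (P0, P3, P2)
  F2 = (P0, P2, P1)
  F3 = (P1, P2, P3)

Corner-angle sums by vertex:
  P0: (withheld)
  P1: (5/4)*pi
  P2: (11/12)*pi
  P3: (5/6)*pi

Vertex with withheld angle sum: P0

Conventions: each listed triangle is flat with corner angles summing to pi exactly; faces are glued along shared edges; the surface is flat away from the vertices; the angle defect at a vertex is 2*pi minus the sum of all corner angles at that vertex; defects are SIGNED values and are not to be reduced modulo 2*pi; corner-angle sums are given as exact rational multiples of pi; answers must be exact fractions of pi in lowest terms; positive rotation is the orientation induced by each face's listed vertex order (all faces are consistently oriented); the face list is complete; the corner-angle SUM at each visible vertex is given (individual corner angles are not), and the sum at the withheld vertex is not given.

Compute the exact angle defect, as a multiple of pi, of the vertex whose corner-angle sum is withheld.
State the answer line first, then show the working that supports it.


Answer: defect(P0) = pi

V = 4, E = 6, F = 4; chi = V - E + F = 2
Gauss-Bonnet: total defect = 2*pi*chi = 4*pi; visible defects sum to 3*pi


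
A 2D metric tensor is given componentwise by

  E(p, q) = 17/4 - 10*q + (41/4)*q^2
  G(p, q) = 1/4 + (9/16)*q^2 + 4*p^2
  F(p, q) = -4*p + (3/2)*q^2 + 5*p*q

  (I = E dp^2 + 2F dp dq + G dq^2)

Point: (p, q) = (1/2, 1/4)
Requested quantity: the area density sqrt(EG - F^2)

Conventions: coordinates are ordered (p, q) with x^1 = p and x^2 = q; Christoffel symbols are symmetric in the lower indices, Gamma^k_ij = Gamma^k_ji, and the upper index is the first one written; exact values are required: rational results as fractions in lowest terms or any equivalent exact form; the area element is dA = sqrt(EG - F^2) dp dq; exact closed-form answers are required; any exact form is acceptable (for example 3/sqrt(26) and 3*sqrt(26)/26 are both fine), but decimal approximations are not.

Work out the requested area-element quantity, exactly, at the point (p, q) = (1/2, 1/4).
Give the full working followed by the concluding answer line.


E = 153/64, F = -41/32, G = 329/256; EG - F^2 = 23441/16384

Answer: sqrt(EG - F^2) = sqrt(23441)/128


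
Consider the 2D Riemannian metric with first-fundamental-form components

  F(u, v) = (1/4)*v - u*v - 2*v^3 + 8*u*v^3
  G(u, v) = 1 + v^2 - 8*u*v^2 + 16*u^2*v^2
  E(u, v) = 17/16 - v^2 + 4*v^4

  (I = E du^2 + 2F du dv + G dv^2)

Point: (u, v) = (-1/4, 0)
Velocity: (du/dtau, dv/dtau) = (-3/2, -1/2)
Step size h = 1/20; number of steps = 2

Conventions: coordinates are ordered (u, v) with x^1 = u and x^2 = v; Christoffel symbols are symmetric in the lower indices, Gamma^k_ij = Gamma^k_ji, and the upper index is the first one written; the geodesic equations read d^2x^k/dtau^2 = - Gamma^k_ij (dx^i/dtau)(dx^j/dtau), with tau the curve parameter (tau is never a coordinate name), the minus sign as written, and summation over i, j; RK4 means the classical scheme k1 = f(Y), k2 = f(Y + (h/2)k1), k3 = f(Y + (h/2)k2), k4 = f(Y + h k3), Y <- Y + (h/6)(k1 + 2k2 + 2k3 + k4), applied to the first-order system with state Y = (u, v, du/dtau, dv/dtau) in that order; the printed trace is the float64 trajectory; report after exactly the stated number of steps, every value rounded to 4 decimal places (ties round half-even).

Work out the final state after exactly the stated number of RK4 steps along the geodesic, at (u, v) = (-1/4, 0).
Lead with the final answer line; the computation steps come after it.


Answer: u = -0.4008, v = -0.0499, du/dtau = -1.5168, dv/dtau = -0.4955

f(Y) = (du/dtau, dv/dtau, -Gamma^u_ij Y'^i Y'^j, -Gamma^v_ij Y'^i Y'^j) with the Gammas evaluated at the stage position; h = 0.050000; intermediate values shown to 6 dp
step 0: u = -0.2500, v = 0.0000, du/dtau = -1.5000, dv/dtau = -0.5000
step 1:
  k1: at (u, v) = (-0.250000, 0.000000), (du/dtau, dv/dtau) = (-1.500000, -0.500000); Gamma_uuu = 0.000000, Gamma_uuv = 0.000000, Gamma_uvv = 0.470588, Gamma_vuu = 0.000000, Gamma_vuv = 0.000000, Gamma_vvv = 0.000000; k1 = (-1.500000, -0.500000, -0.117647, 0.000000)
  k2: at (u, v) = (-0.287500, -0.012500), (du/dtau, dv/dtau) = (-1.502941, -0.500000); Gamma_uuu = 0.000000, Gamma_uuv = 0.011744, Gamma_uvv = 0.504981, Gamma_vuu = 0.000000, Gamma_vuv = -0.001264, Gamma_vvv = -0.054353; k2 = (-1.502941, -0.500000, -0.143895, 0.015488)
  k3: at (u, v) = (-0.287574, -0.012500), (du/dtau, dv/dtau) = (-1.503597, -0.499613); Gamma_uuu = 0.000000, Gamma_uuv = 0.011744, Gamma_uvv = 0.505050, Gamma_vuu = 0.000000, Gamma_vuv = -0.001264, Gamma_vvv = -0.054368; k3 = (-1.503597, -0.499613, -0.143711, 0.015470)
  k4: at (u, v) = (-0.325180, -0.024981), (du/dtau, dv/dtau) = (-1.507186, -0.499226); Gamma_uuu = 0.000000, Gamma_uuv = 0.023335, Gamma_uvv = 0.537288, Gamma_vuu = 0.000000, Gamma_vuv = -0.005391, Gamma_vvv = -0.124139; k4 = (-1.507186, -0.499226, -0.169022, 0.039052)
  Y <- Y + (h/6)(k1 + 2k2 + 2k3 + k4): u = -0.3252, v = -0.0250, du/dtau = -1.5072, dv/dtau = -0.4992
step 2:
  k1: at (u, v) = (-0.325169, -0.024987), (du/dtau, dv/dtau) = (-1.507182, -0.499159); Gamma_uuu = 0.000000, Gamma_uuv = 0.023341, Gamma_uvv = 0.537275, Gamma_vuu = 0.000000, Gamma_vuv = -0.005394, Gamma_vvv = -0.124166; k1 = (-1.507182, -0.499159, -0.168987, 0.039053)
  k2: at (u, v) = (-0.362848, -0.037466), (du/dtau, dv/dtau) = (-1.511407, -0.498182); Gamma_uuu = 0.000000, Gamma_uuv = 0.034637, Gamma_uvv = 0.566568, Gamma_vuu = 0.000000, Gamma_vuv = -0.012869, Gamma_vvv = -0.210507; k2 = (-1.511407, -0.498182, -0.192774, 0.071625)
  k3: at (u, v) = (-0.362954, -0.037442), (du/dtau, dv/dtau) = (-1.512002, -0.497368); Gamma_uuu = 0.000000, Gamma_uuv = 0.034615, Gamma_uvv = 0.566677, Gamma_vuu = 0.000000, Gamma_vuv = -0.012855, Gamma_vvv = -0.210444; k3 = (-1.512002, -0.497368, -0.192244, 0.071393)
  k4: at (u, v) = (-0.400769, -0.049855), (du/dtau, dv/dtau) = (-1.516795, -0.495589); Gamma_uuu = 0.000000, Gamma_uuv = 0.045376, Gamma_uvv = 0.592292, Gamma_vuu = 0.000000, Gamma_vuv = -0.024033, Gamma_vvv = -0.313703; k4 = (-1.516795, -0.495589, -0.213690, 0.113179)
  Y <- Y + (h/6)(k1 + 2k2 + 2k3 + k4): u = -0.4008, v = -0.0499, du/dtau = -1.5168, dv/dtau = -0.4955


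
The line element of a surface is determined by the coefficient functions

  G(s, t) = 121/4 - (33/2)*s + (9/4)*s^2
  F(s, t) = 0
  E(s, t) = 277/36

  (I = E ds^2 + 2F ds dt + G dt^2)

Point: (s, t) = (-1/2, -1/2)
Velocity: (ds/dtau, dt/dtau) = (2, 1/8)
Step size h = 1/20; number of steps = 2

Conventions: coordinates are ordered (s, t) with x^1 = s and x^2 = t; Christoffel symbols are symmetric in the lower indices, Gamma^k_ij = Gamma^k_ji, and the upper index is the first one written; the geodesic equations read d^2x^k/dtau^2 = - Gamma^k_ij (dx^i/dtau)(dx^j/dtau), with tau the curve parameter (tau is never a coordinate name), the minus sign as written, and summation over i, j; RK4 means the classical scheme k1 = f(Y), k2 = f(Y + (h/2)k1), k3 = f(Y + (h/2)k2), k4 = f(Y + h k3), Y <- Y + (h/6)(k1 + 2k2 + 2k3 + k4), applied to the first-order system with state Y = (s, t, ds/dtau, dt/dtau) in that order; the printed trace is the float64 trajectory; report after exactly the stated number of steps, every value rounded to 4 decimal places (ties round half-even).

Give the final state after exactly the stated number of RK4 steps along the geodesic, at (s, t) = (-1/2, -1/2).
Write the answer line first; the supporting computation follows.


Answer: s = -0.3001, t = -0.4869, ds/dtau = 1.9979, dt/dtau = 0.1379

f(Y) = (ds/dtau, dt/dtau, -Gamma^s_ij Y'^i Y'^j, -Gamma^t_ij Y'^i Y'^j) with the Gammas evaluated at the stage position; h = 0.050000; intermediate values shown to 6 dp
step 0: s = -0.5000, t = -0.5000, ds/dtau = 2.0000, dt/dtau = 0.1250
step 1:
  k1: at (s, t) = (-0.500000, -0.500000), (ds/dtau, dt/dtau) = (2.000000, 0.125000); Gamma_sss = 0.000000, Gamma_sst = 0.000000, Gamma_stt = 1.218412, Gamma_tss = 0.000000, Gamma_tst = -0.240000, Gamma_ttt = 0.000000; k1 = (2.000000, 0.125000, -0.019038, 0.120000)
  k2: at (s, t) = (-0.450000, -0.496875), (ds/dtau, dt/dtau) = (1.999524, 0.128000); Gamma_sss = 0.000000, Gamma_sst = 0.000000, Gamma_stt = 1.203791, Gamma_tss = 0.000000, Gamma_tst = -0.242915, Gamma_ttt = 0.000000; k2 = (1.999524, 0.128000, -0.019723, 0.124343)
  k3: at (s, t) = (-0.450012, -0.496800), (ds/dtau, dt/dtau) = (1.999507, 0.128109); Gamma_sss = 0.000000, Gamma_sst = 0.000000, Gamma_stt = 1.203794, Gamma_tss = 0.000000, Gamma_tst = -0.242914, Gamma_ttt = 0.000000; k3 = (1.999507, 0.128109, -0.019756, 0.124447)
  k4: at (s, t) = (-0.400025, -0.493595), (ds/dtau, dt/dtau) = (1.999012, 0.131222); Gamma_sss = 0.000000, Gamma_sst = 0.000000, Gamma_stt = 1.189177, Gamma_tss = 0.000000, Gamma_tst = -0.245900, Gamma_ttt = 0.000000; k4 = (1.999012, 0.131222, -0.020477, 0.129007)
  Y <- Y + (h/6)(k1 + 2k2 + 2k3 + k4): s = -0.4000, t = -0.4936, ds/dtau = 1.9990, dt/dtau = 0.1312
step 2:
  k1: at (s, t) = (-0.400024, -0.493596), (ds/dtau, dt/dtau) = (1.999013, 0.131222); Gamma_sss = 0.000000, Gamma_sst = 0.000000, Gamma_stt = 1.189177, Gamma_tss = 0.000000, Gamma_tst = -0.245900, Gamma_ttt = 0.000000; k1 = (1.999013, 0.131222, -0.020477, 0.129006)
  k2: at (s, t) = (-0.350049, -0.490316), (ds/dtau, dt/dtau) = (1.998501, 0.134447); Gamma_sss = 0.000000, Gamma_sst = 0.000000, Gamma_stt = 1.174563, Gamma_tss = 0.000000, Gamma_tst = -0.248960, Gamma_ttt = 0.000000; k2 = (1.998501, 0.134447, -0.021231, 0.133787)
  k3: at (s, t) = (-0.350062, -0.490235), (ds/dtau, dt/dtau) = (1.998482, 0.134566); Gamma_sss = 0.000000, Gamma_sst = 0.000000, Gamma_stt = 1.174567, Gamma_tss = 0.000000, Gamma_tst = -0.248959, Gamma_ttt = 0.000000; k3 = (1.998482, 0.134566, -0.021269, 0.133904)
  k4: at (s, t) = (-0.300100, -0.486868), (ds/dtau, dt/dtau) = (1.997949, 0.137917); Gamma_sss = 0.000000, Gamma_sst = 0.000000, Gamma_stt = 1.159957, Gamma_tss = 0.000000, Gamma_tst = -0.252094, Gamma_ttt = 0.000000; k4 = (1.997949, 0.137917, -0.022064, 0.138930)
  Y <- Y + (h/6)(k1 + 2k2 + 2k3 + k4): s = -0.3001, t = -0.4869, ds/dtau = 1.9979, dt/dtau = 0.1379


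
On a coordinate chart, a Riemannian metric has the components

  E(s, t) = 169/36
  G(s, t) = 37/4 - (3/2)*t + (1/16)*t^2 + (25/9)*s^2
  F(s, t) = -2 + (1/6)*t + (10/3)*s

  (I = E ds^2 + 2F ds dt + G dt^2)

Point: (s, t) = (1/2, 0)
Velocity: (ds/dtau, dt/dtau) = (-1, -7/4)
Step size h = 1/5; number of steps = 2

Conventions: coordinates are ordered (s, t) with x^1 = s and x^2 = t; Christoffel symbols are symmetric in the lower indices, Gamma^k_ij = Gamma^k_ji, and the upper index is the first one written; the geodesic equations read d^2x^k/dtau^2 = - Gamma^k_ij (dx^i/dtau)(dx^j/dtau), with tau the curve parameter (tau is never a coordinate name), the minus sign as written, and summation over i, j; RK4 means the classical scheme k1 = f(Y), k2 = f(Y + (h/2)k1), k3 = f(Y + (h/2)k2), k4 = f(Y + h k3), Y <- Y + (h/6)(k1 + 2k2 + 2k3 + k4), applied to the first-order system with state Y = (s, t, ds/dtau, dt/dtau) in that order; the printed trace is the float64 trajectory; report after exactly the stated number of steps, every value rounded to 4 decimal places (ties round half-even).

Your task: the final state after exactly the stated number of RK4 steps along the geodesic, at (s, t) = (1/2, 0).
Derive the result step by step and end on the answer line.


f(Y) = (ds/dtau, dt/dtau, -Gamma^s_ij Y'^i Y'^j, -Gamma^t_ij Y'^i Y'^j) with the Gammas evaluated at the stage position; h = 0.200000; intermediate values shown to 6 dp
step 0: s = 0.5000, t = 0.0000, ds/dtau = -1.0000, dt/dtau = -1.7500
step 1:
  k1: at (s, t) = (0.500000, 0.000000), (ds/dtau, dt/dtau) = (-1.000000, -1.750000); Gamma_sss = 0.023858, Gamma_sst = 0.009941, Gamma_stt = -0.266344, Gamma_tss = 0.335995, Gamma_tst = 0.139998, Gamma_ttt = -0.084347; k1 = (-1.000000, -1.750000, 0.757029, -0.567676)
  k2: at (s, t) = (0.400000, -0.175000), (ds/dtau, dt/dtau) = (-0.924297, -1.806768); Gamma_sss = 0.050132, Gamma_sst = 0.016711, Gamma_stt = -0.214733, Gamma_tss = 0.338213, Gamma_tst = 0.112738, Gamma_ttt = -0.091412; k2 = (-0.924297, -1.806768, 0.602335, -0.367081)
  k3: at (s, t) = (0.407570, -0.180677), (ds/dtau, dt/dtau) = (-0.939767, -1.786708); Gamma_sss = 0.048222, Gamma_sst = 0.016378, Gamma_stt = -0.218674, Gamma_tss = 0.337095, Gamma_tst = 0.114492, Gamma_ttt = -0.090955; k3 = (-0.939767, -1.786708, 0.600491, -0.391833)
  k4: at (s, t) = (0.312047, -0.357342), (ds/dtau, dt/dtau) = (-0.879902, -1.828367); Gamma_sss = 0.073537, Gamma_sst = 0.019123, Gamma_stt = -0.169533, Gamma_tss = 0.338646, Gamma_tst = 0.088061, Gamma_ttt = -0.093910; k4 = (-0.879902, -1.828367, 0.448272, -0.231598)
  Y <- Y + (h/6)(k1 + 2k2 + 2k3 + k4): s = 0.3131, t = -0.3588, ds/dtau = -0.8796, dt/dtau = -1.8272
step 2:
  k1: at (s, t) = (0.313066, -0.358844), (ds/dtau, dt/dtau) = (-0.879635, -1.827237); Gamma_sss = 0.073270, Gamma_sst = 0.019115, Gamma_stt = -0.170067, Gamma_tss = 0.338459, Gamma_tst = 0.088300, Gamma_ttt = -0.093882; k1 = (-0.879635, -1.827237, 0.449677, -0.232281)
  k2: at (s, t) = (0.225102, -0.541568), (ds/dtau, dt/dtau) = (-0.834667, -1.850465); Gamma_sss = 0.096699, Gamma_sst = 0.018139, Gamma_stt = -0.124230, Gamma_tss = 0.338788, Gamma_tst = 0.063552, Gamma_ttt = -0.092972; k2 = (-0.834667, -1.850465, 0.301991, -0.113981)
  k3: at (s, t) = (0.229599, -0.543890), (ds/dtau, dt/dtau) = (-0.849436, -1.838635); Gamma_sss = 0.095475, Gamma_sst = 0.018267, Gamma_stt = -0.126619, Gamma_tss = 0.338183, Gamma_tst = 0.064705, Gamma_ttt = -0.093034; k3 = (-0.849436, -1.838635, 0.302098, -0.131620)
  k4: at (s, t) = (0.143179, -0.726571), (ds/dtau, dt/dtau) = (-0.819215, -1.853561); Gamma_sss = 0.118449, Gamma_sst = 0.014133, Gamma_stt = -0.080358, Gamma_tss = 0.338266, Gamma_tst = 0.040360, Gamma_ttt = -0.088928; k4 = (-0.819215, -1.853561, 0.153671, -0.044056)
  Y <- Y + (h/6)(k1 + 2k2 + 2k3 + k4): s = 0.1442, t = -0.7275, ds/dtau = -0.8193, dt/dtau = -1.8528

Answer: s = 0.1442, t = -0.7275, ds/dtau = -0.8193, dt/dtau = -1.8528
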